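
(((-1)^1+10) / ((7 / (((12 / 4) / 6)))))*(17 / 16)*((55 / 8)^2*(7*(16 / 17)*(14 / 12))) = 63525 / 256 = 248.14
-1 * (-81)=81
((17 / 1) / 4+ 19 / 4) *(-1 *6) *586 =-31644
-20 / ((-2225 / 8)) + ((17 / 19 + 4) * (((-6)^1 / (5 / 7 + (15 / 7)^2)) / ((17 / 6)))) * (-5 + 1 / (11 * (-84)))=809120549 / 82216420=9.84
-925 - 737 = -1662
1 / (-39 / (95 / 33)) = -0.07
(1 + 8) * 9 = 81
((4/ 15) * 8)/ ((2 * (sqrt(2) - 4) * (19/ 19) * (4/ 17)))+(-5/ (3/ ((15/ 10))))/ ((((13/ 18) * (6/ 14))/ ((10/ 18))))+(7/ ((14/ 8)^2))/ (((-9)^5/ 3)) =-51787013/ 8955765 - 34 * sqrt(2)/ 105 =-6.24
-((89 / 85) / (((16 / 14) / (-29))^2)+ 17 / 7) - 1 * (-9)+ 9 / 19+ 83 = -422641493 / 723520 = -584.15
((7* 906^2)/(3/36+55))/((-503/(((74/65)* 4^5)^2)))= -395912336243687424/1404740675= -281840159.75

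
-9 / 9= -1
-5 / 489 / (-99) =5 / 48411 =0.00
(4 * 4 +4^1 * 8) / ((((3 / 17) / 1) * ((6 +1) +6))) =272 / 13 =20.92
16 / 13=1.23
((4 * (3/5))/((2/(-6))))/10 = -18/25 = -0.72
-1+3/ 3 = 0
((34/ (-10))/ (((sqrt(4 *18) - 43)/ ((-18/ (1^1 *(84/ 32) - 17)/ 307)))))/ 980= 3672 *sqrt(2)/ 76852806625 + 26316/ 76852806625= 0.00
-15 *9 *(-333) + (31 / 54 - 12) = 2426953 / 54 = 44943.57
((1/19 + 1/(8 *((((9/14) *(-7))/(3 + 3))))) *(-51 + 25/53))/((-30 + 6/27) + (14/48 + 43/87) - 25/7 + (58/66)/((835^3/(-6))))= -543104399096259000/3069293014904311471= -0.18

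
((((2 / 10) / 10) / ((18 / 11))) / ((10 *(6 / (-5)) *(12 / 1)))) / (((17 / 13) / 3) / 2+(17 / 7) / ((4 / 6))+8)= -1001 / 139881600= -0.00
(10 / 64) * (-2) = -5 / 16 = -0.31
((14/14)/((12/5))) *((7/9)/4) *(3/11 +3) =0.27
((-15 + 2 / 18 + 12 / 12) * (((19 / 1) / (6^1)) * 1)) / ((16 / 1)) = -2375 / 864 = -2.75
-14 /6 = -7 /3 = -2.33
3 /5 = 0.60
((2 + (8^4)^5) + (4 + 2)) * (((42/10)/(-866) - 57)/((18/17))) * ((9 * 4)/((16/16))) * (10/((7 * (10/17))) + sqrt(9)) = -12130425078570357673927.86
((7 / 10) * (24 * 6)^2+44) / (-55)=-72796 / 275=-264.71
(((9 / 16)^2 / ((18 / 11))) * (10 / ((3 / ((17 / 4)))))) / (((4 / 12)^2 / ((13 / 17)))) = 19305 / 1024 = 18.85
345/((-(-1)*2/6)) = 1035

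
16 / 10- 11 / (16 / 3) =-37 / 80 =-0.46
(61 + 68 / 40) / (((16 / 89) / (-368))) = -1283469 / 10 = -128346.90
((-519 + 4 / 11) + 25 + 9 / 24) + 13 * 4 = -441.26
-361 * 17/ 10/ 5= -6137/ 50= -122.74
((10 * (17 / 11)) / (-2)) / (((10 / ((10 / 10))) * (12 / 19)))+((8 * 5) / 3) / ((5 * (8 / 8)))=127 / 88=1.44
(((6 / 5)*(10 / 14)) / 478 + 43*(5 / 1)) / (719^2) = 359698 / 864875753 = 0.00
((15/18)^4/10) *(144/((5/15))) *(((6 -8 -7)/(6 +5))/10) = -1.70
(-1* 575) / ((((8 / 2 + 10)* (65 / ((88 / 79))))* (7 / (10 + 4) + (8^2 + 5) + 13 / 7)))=-0.01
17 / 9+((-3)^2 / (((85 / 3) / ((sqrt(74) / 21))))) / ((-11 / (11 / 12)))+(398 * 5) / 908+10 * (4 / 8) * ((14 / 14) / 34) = 146828 / 34731 - 3 * sqrt(74) / 2380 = 4.22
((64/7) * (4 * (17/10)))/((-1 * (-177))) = 2176/6195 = 0.35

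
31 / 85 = 0.36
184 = 184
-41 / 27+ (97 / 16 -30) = -10997 / 432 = -25.46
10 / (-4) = -5 / 2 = -2.50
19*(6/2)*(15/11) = 77.73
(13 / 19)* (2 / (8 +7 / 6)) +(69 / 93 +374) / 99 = 1147139 / 291555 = 3.93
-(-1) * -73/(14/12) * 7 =-438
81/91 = 0.89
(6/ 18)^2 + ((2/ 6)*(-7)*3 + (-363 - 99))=-468.89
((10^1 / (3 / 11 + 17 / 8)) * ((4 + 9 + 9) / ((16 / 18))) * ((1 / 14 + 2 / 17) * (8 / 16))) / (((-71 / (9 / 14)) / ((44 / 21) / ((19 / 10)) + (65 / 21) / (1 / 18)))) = -8332075125 / 1659730009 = -5.02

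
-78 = -78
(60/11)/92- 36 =-9093/253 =-35.94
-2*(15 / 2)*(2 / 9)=-10 / 3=-3.33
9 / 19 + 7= 142 / 19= 7.47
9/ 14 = 0.64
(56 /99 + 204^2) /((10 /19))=7828076 /99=79071.47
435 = 435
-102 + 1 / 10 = -1019 / 10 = -101.90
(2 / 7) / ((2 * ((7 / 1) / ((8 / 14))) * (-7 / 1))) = -4 / 2401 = -0.00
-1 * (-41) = 41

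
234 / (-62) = -117 / 31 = -3.77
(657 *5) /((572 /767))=193815 /44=4404.89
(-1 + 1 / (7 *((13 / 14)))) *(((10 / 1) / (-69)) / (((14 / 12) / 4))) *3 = 2640 / 2093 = 1.26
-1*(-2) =2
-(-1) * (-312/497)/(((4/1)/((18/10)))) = -702/2485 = -0.28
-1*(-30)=30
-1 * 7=-7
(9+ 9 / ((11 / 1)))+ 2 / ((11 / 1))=10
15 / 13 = 1.15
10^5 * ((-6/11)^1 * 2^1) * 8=-9600000/11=-872727.27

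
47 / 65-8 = -473 / 65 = -7.28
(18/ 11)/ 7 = 18/ 77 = 0.23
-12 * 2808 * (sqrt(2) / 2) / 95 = -16848 * sqrt(2) / 95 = -250.81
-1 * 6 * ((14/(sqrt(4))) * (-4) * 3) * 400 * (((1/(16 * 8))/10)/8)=315/16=19.69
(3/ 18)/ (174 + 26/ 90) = 15/ 15686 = 0.00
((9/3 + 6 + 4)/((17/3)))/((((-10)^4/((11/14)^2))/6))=14157/16660000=0.00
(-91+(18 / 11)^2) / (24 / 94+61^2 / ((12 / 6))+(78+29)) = -1004578 / 22381249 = -0.04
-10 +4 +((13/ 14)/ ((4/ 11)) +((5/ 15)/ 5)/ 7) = -2887/ 840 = -3.44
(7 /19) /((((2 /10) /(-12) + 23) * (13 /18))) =1080 /48659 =0.02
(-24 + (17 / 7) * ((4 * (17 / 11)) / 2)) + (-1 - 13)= -2348 / 77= -30.49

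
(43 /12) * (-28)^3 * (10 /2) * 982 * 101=-39008941813.33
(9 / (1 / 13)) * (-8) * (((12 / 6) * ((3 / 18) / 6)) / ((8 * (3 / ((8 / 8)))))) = -13 / 6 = -2.17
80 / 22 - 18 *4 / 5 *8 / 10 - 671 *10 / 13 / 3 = -1929802 / 10725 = -179.93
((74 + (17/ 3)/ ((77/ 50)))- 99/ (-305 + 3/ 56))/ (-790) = -153855176/ 1558190865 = -0.10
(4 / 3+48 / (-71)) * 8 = 1120 / 213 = 5.26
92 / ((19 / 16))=1472 / 19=77.47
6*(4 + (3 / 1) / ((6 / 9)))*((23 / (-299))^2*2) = 102 / 169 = 0.60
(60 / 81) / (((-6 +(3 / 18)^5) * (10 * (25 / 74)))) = -42624 / 1166375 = -0.04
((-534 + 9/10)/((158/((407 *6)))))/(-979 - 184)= 6509151/918770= 7.08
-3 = -3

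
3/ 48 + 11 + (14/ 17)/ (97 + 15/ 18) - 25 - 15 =-4618933/ 159664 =-28.93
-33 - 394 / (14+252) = -4586 / 133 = -34.48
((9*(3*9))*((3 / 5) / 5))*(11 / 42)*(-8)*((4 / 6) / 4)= -1782 / 175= -10.18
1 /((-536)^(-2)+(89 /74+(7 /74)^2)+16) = 393308224 /6769485193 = 0.06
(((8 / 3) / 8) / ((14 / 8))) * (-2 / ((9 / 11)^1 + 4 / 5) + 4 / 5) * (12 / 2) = -1552 / 3115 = -0.50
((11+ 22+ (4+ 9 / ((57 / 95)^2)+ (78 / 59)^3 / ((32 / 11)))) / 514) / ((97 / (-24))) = -154759503 / 5119893091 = -0.03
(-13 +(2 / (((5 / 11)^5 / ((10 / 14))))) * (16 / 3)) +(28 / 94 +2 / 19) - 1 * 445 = -761127874 / 11720625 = -64.94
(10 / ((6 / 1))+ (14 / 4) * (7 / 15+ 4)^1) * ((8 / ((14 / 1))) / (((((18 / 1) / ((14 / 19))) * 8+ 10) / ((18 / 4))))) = 1557 / 7190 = 0.22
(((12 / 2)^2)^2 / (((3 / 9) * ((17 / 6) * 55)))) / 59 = 23328 / 55165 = 0.42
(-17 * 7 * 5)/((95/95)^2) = -595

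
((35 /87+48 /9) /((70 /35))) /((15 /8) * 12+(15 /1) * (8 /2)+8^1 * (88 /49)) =24451 /825891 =0.03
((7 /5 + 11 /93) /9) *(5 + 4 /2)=4942 /4185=1.18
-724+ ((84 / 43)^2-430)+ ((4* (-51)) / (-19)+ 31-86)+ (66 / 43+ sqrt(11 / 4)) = -41908197 / 35131+ sqrt(11) / 2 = -1191.25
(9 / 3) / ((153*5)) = 1 / 255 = 0.00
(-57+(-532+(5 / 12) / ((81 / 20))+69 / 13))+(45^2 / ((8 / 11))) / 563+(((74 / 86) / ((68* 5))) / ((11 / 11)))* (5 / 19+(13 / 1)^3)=-566247817947911 / 988072904520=-573.08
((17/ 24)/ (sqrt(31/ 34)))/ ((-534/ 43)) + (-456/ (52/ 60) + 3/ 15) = -34187/ 65 - 731 * sqrt(1054)/ 397296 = -526.01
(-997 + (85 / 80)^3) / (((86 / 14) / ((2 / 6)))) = -28551593 / 528384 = -54.04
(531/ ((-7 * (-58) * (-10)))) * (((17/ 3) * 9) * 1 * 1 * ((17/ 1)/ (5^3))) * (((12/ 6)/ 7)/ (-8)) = 460377/ 14210000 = 0.03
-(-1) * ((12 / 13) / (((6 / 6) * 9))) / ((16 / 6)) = 1 / 26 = 0.04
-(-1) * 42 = 42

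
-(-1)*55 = 55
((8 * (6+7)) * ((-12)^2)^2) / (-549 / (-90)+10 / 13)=280350720 / 893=313942.58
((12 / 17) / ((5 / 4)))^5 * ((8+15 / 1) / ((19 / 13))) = 0.90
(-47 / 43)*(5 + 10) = -705 / 43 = -16.40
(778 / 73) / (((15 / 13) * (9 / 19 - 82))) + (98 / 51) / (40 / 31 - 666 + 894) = -10751465573 / 102478292790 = -0.10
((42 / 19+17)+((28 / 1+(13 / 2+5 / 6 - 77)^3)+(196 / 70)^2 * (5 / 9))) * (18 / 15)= -1734307976 / 4275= -405686.08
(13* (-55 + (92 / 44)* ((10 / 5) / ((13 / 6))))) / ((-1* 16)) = 7589 / 176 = 43.12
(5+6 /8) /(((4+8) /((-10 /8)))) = -115 /192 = -0.60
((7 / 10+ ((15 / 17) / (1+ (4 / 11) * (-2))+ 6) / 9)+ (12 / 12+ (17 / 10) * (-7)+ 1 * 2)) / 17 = -5488 / 13005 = -0.42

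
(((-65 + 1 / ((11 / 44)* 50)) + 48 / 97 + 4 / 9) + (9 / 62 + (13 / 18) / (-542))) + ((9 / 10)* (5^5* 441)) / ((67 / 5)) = 1515044791257301 / 16379429700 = 92496.80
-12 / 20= -0.60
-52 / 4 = -13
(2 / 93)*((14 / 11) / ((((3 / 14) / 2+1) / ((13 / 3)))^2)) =3709888 / 8847927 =0.42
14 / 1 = 14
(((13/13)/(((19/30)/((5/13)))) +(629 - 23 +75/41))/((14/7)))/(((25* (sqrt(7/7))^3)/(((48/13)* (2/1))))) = 295758576/3291275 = 89.86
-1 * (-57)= 57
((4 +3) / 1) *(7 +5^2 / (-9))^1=266 / 9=29.56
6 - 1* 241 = -235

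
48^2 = 2304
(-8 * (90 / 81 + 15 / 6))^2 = 67600 / 81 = 834.57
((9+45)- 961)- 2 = -909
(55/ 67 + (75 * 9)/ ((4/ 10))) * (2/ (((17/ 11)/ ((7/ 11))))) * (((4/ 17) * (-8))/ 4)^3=-144.90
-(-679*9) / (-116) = -6111 / 116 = -52.68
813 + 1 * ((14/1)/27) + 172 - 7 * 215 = -14026/27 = -519.48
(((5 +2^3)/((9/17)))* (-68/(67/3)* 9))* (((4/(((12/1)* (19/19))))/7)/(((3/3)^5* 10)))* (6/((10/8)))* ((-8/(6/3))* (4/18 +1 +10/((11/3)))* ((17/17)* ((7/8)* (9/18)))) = 5875948/55275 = 106.30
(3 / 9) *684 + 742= 970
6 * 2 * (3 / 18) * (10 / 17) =20 / 17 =1.18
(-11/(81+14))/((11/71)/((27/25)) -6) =21087/1066565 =0.02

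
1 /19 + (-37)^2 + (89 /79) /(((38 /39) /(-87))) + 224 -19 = 4423329 /3002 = 1473.46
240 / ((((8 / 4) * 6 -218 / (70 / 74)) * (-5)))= 840 / 3823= 0.22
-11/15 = -0.73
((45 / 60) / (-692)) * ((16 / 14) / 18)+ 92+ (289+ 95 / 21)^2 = 26320543835 / 305172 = 86248.23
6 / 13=0.46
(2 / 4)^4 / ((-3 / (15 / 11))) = -5 / 176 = -0.03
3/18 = 1/6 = 0.17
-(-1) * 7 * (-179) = -1253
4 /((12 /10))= 10 /3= 3.33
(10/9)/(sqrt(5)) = 2 * sqrt(5)/9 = 0.50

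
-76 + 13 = -63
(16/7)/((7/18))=288/49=5.88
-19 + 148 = 129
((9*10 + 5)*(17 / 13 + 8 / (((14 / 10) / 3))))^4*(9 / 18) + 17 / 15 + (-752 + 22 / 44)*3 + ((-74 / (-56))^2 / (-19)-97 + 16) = 1475815449739557882662153 / 312701822160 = 4719561400523.05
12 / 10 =6 / 5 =1.20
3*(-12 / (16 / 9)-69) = -909 / 4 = -227.25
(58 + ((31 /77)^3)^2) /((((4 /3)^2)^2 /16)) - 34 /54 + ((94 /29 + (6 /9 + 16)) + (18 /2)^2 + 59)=1182639453789063749 /2611115577754992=452.92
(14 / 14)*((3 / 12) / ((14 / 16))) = 2 / 7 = 0.29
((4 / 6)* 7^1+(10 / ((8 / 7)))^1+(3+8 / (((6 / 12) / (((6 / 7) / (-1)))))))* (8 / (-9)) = -2.40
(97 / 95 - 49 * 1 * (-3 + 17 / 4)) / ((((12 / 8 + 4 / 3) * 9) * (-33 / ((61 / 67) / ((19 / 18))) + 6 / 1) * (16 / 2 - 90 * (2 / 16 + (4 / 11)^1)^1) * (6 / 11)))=-0.00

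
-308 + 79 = -229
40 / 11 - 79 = -829 / 11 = -75.36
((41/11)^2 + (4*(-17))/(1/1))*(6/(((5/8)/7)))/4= -549948/605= -909.00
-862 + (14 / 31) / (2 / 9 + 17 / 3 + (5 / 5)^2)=-828319 / 961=-861.93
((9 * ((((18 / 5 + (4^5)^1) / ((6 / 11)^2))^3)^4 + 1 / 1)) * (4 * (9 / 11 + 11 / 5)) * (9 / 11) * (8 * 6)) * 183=4120990585600976495694167267924849827776282626353066936228288992907463 / 1831167155039062500000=2250472096040335230588270000000000000000000000000.00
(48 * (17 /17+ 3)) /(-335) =-192 /335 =-0.57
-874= -874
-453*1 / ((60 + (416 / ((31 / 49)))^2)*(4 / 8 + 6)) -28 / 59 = -75658535759 / 159369221986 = -0.47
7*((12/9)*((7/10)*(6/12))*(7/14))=49/30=1.63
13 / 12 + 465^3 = 1206535513 / 12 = 100544626.08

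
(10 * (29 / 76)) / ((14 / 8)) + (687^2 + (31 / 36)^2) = 81352856245 / 172368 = 471971.92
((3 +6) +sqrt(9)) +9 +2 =23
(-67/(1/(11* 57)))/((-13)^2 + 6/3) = -737/3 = -245.67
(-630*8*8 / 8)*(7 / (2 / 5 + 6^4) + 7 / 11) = -16473240 / 5093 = -3234.49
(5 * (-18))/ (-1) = 90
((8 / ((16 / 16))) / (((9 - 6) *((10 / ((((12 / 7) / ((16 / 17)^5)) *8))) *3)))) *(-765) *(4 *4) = -20204.44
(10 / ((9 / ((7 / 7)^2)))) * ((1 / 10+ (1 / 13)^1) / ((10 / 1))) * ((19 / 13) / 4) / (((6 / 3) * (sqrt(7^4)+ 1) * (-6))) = -437 / 36504000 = -0.00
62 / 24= 31 / 12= 2.58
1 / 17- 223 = -3790 / 17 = -222.94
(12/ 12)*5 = 5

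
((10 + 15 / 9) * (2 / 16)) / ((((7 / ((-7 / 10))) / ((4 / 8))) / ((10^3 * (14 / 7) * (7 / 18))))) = -6125 / 108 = -56.71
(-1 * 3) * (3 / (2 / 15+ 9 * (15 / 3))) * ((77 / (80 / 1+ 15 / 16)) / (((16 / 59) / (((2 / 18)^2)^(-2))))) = -114968403 / 25049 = -4589.74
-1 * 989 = -989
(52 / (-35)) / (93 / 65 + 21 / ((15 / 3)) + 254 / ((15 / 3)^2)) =-845 / 8981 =-0.09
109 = 109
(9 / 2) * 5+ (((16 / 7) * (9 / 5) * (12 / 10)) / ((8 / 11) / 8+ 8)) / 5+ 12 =5392383 / 155750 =34.62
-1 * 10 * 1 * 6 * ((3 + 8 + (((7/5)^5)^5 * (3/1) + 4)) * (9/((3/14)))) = -2029948808504424695645184/59604644775390625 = -34056889.63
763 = 763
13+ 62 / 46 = 330 / 23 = 14.35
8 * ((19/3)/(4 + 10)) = 76/21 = 3.62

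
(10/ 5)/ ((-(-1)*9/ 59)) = 118/ 9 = 13.11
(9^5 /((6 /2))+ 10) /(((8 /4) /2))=19693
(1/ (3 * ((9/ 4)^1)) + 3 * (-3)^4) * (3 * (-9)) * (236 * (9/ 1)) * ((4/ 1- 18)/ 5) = 39043368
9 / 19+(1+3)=85 / 19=4.47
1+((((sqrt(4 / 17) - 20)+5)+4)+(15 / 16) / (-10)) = -323 / 32+2 *sqrt(17) / 17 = -9.61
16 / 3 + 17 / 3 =11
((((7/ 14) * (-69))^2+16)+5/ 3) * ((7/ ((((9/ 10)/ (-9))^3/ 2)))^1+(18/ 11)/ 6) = -2232186515/ 132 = -16910503.90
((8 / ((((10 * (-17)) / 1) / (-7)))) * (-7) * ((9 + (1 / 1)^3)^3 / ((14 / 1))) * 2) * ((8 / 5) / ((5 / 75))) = -134400 / 17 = -7905.88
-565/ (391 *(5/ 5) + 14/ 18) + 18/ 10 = 6309/ 17630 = 0.36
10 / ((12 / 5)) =25 / 6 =4.17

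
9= 9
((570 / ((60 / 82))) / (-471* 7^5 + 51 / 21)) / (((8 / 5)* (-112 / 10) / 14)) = 136325 / 1773205184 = 0.00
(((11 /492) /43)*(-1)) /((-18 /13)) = 143 /380808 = 0.00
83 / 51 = 1.63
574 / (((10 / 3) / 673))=579453 / 5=115890.60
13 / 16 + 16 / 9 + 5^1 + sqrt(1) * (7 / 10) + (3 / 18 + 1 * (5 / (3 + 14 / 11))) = 325783 / 33840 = 9.63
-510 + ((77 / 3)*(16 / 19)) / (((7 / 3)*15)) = -145174 / 285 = -509.38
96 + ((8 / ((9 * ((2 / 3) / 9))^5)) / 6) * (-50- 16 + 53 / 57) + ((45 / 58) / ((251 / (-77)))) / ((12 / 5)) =-311417727 / 553204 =-562.93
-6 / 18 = -1 / 3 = -0.33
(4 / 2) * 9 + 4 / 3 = 58 / 3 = 19.33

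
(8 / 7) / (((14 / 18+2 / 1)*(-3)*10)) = -12 / 875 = -0.01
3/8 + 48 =387/8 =48.38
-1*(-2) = 2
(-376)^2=141376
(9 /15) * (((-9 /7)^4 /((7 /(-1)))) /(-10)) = 19683 /840350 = 0.02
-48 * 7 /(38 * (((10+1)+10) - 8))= -168 /247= -0.68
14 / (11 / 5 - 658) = -70 / 3279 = -0.02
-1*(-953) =953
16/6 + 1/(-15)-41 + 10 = -28.40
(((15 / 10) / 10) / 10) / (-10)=-3 / 2000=-0.00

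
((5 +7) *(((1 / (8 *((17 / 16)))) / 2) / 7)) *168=16.94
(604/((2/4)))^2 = 1459264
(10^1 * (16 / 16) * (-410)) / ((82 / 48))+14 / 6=-7193 / 3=-2397.67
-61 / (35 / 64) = -3904 / 35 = -111.54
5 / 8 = 0.62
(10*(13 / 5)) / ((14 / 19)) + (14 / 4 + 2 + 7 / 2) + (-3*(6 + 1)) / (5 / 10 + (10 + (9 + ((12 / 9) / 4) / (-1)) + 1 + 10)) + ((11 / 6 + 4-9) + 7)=360509 / 7602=47.42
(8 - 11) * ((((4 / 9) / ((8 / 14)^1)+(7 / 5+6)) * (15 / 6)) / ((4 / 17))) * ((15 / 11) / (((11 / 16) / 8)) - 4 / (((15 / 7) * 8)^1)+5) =-5378.71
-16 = -16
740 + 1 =741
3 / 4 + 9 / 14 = 39 / 28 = 1.39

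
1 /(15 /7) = 7 /15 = 0.47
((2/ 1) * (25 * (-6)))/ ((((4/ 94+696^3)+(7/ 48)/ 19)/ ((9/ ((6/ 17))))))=-327909600/ 14451749169257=-0.00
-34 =-34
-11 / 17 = -0.65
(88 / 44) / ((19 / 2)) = 4 / 19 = 0.21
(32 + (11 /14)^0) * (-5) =-165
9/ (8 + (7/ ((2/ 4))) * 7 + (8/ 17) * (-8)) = 153/ 1738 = 0.09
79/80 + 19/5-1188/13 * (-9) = 860339/1040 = 827.25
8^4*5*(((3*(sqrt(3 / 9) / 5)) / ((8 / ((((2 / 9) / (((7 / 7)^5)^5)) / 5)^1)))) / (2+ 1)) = 1024*sqrt(3) / 135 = 13.14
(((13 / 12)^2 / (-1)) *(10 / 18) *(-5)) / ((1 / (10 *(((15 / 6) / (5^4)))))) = 169 / 1296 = 0.13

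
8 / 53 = 0.15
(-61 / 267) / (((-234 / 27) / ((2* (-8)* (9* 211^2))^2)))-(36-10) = 1253587476191486 / 1157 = 1083480964729.03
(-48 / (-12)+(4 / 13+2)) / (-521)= -82 / 6773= -0.01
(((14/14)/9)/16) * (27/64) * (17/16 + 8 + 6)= 0.04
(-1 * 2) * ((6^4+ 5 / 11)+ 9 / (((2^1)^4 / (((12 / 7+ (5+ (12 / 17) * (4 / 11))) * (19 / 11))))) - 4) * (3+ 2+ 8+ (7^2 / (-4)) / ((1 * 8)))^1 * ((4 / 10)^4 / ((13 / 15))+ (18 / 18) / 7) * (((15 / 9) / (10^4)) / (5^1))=-71805864339067 / 419298880000000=-0.17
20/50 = 2/5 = 0.40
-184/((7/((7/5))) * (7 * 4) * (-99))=46/3465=0.01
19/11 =1.73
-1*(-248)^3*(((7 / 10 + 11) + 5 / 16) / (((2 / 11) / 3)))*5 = 15116191728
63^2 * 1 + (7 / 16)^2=1016113 / 256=3969.19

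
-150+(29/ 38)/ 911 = -5192671/ 34618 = -150.00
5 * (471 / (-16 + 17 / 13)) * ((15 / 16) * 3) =-450.81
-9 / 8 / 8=-9 / 64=-0.14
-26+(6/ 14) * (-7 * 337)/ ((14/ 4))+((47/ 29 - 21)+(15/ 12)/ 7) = -271255/ 812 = -334.06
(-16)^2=256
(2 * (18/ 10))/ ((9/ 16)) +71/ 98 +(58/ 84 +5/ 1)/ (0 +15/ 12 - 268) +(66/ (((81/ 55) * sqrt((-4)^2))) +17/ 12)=556850803/ 28232820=19.72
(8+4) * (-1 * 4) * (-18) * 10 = 8640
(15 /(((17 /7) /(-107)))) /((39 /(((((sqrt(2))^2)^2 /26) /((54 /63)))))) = -26215 /8619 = -3.04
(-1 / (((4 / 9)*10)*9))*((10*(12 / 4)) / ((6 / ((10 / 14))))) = -5 / 56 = -0.09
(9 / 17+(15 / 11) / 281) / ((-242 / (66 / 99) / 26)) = -243308 / 6358187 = -0.04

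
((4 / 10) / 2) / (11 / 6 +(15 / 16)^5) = 3145728 / 40226465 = 0.08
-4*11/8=-11/2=-5.50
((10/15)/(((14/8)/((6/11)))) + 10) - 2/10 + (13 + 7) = 11553/385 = 30.01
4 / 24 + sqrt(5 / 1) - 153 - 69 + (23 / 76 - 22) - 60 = -69205 / 228 + sqrt(5) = -301.29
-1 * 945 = -945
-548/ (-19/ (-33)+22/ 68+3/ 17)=-36168/ 71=-509.41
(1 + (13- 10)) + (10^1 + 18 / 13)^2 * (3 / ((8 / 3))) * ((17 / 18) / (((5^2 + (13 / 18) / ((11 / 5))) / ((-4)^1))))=-884828 / 49855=-17.75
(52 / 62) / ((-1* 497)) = -26 / 15407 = -0.00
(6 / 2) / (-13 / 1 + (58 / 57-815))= -171 / 47138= -0.00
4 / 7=0.57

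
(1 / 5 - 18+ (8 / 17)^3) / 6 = -144899 / 49130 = -2.95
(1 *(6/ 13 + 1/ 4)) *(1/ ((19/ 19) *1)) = 37/ 52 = 0.71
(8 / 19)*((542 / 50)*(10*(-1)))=-4336 / 95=-45.64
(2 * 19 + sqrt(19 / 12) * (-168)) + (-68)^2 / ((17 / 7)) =1942 - 28 * sqrt(57) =1730.60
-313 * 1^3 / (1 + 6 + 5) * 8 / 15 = -13.91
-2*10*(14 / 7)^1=-40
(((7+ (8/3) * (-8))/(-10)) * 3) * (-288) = -6192/5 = -1238.40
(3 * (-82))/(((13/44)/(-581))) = 6288744/13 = 483749.54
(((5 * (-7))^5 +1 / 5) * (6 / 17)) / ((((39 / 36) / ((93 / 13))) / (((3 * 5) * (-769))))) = 4056703473677328 / 2873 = 1412009562714.00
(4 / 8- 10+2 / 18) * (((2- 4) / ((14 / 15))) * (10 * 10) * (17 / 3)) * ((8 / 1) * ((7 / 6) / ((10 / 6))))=63844.44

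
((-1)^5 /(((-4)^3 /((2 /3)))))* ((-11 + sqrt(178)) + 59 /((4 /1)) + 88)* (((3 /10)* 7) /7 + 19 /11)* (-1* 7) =-572887 /42240 -1561* sqrt(178) /10560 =-15.53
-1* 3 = -3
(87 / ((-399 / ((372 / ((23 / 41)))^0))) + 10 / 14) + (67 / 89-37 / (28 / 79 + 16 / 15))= -494095325 / 19933508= -24.79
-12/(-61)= 12/61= 0.20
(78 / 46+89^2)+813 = 200921 / 23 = 8735.70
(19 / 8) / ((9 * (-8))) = -19 / 576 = -0.03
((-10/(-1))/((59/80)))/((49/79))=63200/2891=21.86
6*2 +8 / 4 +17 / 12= 185 / 12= 15.42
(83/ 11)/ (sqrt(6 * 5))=83 * sqrt(30)/ 330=1.38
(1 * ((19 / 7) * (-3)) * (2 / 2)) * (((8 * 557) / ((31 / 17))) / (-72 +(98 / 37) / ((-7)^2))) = 276.57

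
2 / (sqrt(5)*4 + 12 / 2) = -3 / 11 + 2*sqrt(5) / 11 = 0.13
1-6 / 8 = 1 / 4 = 0.25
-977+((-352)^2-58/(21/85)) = 122692.24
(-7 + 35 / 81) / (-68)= 133 / 1377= 0.10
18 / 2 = 9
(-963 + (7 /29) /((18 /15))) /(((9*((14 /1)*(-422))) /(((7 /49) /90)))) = 167527 /5828714640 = 0.00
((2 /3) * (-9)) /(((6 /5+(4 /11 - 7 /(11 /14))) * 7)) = 165 /1414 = 0.12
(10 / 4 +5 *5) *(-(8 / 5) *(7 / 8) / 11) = -7 / 2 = -3.50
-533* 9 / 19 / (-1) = 4797 / 19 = 252.47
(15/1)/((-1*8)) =-15/8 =-1.88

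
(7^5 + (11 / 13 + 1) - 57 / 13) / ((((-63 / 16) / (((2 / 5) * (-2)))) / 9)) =13981312 / 455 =30728.16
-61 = -61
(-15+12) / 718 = -3 / 718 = -0.00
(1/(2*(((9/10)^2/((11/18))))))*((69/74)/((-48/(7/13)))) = -44275/11220768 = -0.00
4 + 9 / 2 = 17 / 2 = 8.50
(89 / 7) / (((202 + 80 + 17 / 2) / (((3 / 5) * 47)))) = 25098 / 20335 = 1.23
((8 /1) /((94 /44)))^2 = 30976 /2209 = 14.02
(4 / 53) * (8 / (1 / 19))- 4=396 / 53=7.47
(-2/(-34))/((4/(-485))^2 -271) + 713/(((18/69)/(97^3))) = 1802152919257845259/722454202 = 2494487421.17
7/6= 1.17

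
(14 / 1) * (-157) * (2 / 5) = -4396 / 5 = -879.20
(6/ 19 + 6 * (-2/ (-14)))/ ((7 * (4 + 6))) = 78/ 4655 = 0.02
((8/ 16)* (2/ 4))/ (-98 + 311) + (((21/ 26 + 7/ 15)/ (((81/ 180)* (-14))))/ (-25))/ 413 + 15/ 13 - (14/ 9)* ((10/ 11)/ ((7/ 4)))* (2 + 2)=-2.08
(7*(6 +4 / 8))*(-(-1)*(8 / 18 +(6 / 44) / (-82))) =654199 / 32472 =20.15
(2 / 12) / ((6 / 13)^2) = 169 / 216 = 0.78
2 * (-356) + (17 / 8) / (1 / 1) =-5679 / 8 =-709.88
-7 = -7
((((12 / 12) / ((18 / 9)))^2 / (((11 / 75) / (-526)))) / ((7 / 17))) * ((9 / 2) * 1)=-3017925 / 308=-9798.46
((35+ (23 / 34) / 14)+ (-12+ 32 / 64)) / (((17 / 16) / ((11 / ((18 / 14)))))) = 493196 / 2601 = 189.62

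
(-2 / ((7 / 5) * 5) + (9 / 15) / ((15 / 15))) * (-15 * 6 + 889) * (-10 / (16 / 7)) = -8789 / 8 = -1098.62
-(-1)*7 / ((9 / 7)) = 49 / 9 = 5.44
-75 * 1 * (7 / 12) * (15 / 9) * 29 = -25375 / 12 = -2114.58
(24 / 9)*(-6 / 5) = -16 / 5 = -3.20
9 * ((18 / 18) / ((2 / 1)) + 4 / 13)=189 / 26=7.27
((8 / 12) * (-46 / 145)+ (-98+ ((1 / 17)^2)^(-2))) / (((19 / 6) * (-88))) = -36288913 / 121220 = -299.36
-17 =-17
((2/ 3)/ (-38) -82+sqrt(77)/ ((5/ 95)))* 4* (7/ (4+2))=-65450/ 171+266* sqrt(77)/ 3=395.30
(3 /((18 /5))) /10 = 1 /12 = 0.08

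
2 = 2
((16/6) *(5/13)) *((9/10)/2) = 6/13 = 0.46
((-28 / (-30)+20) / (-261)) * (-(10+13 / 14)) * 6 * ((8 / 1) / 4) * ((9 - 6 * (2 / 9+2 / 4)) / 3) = 21352 / 1305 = 16.36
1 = 1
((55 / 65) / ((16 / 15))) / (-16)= -0.05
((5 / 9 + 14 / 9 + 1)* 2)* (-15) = -280 / 3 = -93.33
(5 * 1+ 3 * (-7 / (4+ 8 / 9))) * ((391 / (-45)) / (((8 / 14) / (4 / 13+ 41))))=-15187613 / 34320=-442.53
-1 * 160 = -160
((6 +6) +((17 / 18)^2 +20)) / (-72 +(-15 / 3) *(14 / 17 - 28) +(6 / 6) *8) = 181169 / 395928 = 0.46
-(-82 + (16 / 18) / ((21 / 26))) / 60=1.35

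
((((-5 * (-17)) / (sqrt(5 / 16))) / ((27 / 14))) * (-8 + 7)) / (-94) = 476 * sqrt(5) / 1269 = 0.84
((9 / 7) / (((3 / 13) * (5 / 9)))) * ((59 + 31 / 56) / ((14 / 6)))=702351 / 2744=255.96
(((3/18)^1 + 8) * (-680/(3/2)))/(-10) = 3332/9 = 370.22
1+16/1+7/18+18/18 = 331/18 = 18.39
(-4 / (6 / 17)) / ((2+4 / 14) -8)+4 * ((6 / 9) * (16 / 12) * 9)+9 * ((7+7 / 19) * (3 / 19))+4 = 1049519 / 21660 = 48.45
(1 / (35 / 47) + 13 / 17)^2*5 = 1572516 / 70805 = 22.21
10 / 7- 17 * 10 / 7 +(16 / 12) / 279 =-133892 / 5859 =-22.85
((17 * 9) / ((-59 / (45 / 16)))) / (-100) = 1377 / 18880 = 0.07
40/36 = 10/9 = 1.11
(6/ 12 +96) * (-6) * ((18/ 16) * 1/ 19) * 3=-15633/ 152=-102.85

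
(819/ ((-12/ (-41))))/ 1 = 11193/ 4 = 2798.25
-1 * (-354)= 354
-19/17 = -1.12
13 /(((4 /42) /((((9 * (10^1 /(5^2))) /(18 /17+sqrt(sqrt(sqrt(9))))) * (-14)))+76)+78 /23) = 33498779180753250 * 3^(3 /4) /15170262737541928341926023531487+1407378161092315803300 * sqrt(3) /15170262737541928341926023531487+59127924562027287072954120 * 3^(1 /4) /15170262737541928341926023531487+2484130818329122286152882439568 /15170262737541928341926023531487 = 0.16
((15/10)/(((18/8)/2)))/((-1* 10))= -2/15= -0.13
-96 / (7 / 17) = -233.14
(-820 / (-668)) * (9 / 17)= 1845 / 2839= 0.65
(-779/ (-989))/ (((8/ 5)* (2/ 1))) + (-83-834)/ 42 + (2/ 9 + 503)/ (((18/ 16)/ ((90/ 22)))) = 2832857869/ 1566576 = 1808.31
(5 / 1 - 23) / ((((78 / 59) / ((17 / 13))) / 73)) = -219657 / 169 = -1299.75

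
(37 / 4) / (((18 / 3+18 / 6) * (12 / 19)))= 703 / 432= 1.63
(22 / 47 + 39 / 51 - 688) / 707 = -548727 / 564893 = -0.97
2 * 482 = 964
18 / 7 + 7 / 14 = 43 / 14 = 3.07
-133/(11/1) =-133/11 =-12.09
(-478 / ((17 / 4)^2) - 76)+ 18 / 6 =-28745 / 289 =-99.46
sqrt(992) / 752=sqrt(62) / 188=0.04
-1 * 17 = -17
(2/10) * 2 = 2/5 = 0.40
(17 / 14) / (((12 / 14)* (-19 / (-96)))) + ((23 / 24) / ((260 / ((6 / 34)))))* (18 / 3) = 2405791 / 335920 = 7.16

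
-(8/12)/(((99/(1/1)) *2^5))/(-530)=1/2518560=0.00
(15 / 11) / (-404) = -15 / 4444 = -0.00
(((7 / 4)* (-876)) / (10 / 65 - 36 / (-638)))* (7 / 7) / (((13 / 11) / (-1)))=5379297 / 872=6168.92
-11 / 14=-0.79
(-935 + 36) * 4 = -3596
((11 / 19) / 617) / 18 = 11 / 211014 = 0.00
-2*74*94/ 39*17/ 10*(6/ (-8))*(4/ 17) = 6956/ 65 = 107.02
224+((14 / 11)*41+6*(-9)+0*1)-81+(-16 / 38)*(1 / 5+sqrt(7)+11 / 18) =1324603 / 9405-8*sqrt(7) / 19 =139.73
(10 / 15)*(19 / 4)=3.17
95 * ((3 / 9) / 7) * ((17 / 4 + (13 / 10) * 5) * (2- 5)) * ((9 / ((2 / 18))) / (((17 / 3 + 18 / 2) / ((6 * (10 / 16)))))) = -14889825 / 4928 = -3021.47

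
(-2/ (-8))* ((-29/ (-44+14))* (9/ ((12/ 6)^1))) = 87/ 80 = 1.09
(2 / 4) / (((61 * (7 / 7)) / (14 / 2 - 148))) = -141 / 122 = -1.16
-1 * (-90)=90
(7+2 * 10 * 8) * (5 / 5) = 167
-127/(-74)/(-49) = -127/3626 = -0.04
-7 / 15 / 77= -1 / 165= -0.01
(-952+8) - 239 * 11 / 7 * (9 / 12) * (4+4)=-22382 / 7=-3197.43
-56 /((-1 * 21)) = 8 /3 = 2.67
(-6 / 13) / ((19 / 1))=-0.02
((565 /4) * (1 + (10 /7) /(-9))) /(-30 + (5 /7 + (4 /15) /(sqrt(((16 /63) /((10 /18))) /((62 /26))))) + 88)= 799980675 /395232608-209615 * sqrt(14105) /1185697824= 2.00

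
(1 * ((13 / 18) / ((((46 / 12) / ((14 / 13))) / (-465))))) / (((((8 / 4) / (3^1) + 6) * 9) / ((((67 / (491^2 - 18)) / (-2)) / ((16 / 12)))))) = 0.00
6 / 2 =3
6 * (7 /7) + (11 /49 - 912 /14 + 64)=249 /49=5.08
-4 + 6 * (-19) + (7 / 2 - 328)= -885 / 2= -442.50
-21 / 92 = -0.23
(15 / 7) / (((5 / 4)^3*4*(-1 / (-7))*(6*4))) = 0.08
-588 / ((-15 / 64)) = 12544 / 5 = 2508.80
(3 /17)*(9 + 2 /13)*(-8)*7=-1176 /13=-90.46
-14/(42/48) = -16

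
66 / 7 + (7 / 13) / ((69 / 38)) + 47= 356177 / 6279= 56.73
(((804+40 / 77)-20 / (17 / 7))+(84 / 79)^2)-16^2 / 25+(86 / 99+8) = 1463231785474 / 1838130525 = 796.04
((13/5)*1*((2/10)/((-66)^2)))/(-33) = -13/3593700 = -0.00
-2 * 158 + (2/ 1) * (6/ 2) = -310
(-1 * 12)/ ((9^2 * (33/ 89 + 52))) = -0.00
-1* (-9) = 9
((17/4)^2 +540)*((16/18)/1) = 8929/18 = 496.06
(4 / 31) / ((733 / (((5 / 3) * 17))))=340 / 68169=0.00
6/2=3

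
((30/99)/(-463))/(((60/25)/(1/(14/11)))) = -25/116676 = -0.00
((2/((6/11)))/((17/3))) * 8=88/17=5.18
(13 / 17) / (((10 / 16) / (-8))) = -832 / 85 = -9.79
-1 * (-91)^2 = -8281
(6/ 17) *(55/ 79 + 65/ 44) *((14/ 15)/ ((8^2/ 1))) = 10577/ 945472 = 0.01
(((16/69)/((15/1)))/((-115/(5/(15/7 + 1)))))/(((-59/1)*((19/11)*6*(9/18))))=56/80056215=0.00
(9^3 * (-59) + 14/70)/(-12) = 107527/30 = 3584.23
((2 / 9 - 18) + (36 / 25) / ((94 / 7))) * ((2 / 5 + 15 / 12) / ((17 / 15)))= -1027763 / 39950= -25.73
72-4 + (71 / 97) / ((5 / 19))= 34329 / 485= 70.78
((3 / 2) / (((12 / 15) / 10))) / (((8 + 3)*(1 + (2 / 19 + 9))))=475 / 2816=0.17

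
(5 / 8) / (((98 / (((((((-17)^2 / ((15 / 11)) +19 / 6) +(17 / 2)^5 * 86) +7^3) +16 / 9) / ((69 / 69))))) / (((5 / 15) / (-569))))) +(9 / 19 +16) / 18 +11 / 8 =-43822989125 / 3661555968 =-11.97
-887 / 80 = -11.09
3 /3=1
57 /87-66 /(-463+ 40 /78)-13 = -6382600 /523073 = -12.20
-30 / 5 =-6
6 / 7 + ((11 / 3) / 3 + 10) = 761 / 63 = 12.08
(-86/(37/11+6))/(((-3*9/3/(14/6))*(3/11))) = 72842/8343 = 8.73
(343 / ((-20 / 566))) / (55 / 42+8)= -2038449 / 1955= -1042.68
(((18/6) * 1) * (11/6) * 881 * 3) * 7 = 203511/2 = 101755.50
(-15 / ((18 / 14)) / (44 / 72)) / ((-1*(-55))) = -42 / 121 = -0.35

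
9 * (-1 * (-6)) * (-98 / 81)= -196 / 3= -65.33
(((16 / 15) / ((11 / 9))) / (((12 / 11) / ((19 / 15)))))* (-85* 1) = -1292 / 15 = -86.13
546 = 546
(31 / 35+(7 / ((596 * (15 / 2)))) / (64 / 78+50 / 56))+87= 857533122 / 9757265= 87.89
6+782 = 788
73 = 73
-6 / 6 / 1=-1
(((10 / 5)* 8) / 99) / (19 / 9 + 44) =16 / 4565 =0.00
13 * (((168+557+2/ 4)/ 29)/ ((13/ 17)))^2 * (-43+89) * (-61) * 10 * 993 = -4238474664380655/ 10933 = -387677185070.95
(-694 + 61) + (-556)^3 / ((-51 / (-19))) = -64034215.43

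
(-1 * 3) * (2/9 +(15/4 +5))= -26.92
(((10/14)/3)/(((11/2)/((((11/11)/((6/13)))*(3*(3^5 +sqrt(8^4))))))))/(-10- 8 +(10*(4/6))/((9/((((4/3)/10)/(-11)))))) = -538785/112322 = -4.80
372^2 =138384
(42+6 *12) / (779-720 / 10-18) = 0.17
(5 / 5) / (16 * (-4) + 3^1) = -1 / 61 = -0.02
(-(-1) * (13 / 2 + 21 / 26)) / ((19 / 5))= 25 / 13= 1.92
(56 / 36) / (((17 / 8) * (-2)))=-56 / 153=-0.37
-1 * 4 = -4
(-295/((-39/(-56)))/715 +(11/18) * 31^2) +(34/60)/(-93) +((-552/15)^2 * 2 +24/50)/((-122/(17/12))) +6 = 887807273711/1581916050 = 561.22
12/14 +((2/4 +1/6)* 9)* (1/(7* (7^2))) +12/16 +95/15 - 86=-321221/4116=-78.04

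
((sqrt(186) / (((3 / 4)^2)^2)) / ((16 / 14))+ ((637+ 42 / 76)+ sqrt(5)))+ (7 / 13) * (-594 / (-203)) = sqrt(5)+ 224 * sqrt(186) / 81+ 9156151 / 14326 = 679.08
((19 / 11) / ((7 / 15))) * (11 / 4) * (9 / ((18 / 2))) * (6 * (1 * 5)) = 4275 / 14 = 305.36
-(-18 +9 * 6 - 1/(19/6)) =-678/19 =-35.68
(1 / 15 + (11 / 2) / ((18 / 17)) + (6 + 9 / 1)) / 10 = 3647 / 1800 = 2.03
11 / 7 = 1.57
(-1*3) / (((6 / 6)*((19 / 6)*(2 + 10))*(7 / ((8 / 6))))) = -2 / 133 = -0.02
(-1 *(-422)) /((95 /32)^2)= 432128 /9025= 47.88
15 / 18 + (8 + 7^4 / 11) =14989 / 66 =227.11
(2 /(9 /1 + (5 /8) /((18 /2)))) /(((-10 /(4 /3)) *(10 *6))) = -8 /16325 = -0.00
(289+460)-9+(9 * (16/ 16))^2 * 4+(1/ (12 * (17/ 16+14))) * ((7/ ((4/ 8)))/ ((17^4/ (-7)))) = 64250366320/ 60385683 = 1064.00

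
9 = 9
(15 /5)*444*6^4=1726272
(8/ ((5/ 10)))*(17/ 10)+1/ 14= 1909/ 70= 27.27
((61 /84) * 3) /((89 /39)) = 2379 /2492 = 0.95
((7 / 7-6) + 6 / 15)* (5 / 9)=-23 / 9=-2.56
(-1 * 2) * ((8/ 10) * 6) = -48/ 5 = -9.60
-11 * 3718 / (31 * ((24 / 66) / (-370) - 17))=83227430 / 1072507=77.60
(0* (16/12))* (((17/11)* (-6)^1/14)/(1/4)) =0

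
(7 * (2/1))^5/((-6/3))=-268912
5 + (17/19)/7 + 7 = 1613/133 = 12.13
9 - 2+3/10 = 73/10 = 7.30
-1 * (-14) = 14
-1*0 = 0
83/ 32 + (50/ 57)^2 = 349667/ 103968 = 3.36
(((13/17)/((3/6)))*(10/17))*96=24960/289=86.37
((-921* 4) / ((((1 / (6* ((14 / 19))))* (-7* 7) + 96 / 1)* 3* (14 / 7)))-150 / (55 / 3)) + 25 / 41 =-6802853 / 459569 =-14.80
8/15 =0.53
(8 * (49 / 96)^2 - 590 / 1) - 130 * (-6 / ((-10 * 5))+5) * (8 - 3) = -4511135 / 1152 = -3915.92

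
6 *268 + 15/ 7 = 11271/ 7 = 1610.14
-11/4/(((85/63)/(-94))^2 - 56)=0.05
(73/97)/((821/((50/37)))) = 3650/2946569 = 0.00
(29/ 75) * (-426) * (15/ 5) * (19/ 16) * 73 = -8567499/ 200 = -42837.50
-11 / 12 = -0.92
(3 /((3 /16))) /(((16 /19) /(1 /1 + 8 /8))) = 38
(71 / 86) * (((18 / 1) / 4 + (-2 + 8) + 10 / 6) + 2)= 6035 / 516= 11.70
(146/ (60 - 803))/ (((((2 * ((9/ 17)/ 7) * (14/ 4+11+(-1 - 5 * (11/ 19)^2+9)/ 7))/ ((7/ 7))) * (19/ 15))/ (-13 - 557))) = 2195204900/ 57841807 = 37.95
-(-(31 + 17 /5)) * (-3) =-516 /5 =-103.20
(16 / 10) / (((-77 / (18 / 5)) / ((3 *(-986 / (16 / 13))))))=179.78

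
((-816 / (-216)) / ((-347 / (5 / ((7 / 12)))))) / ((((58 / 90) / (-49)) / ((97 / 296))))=865725 / 372331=2.33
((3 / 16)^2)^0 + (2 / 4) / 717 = 1435 / 1434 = 1.00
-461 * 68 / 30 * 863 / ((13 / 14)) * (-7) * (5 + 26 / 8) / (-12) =-4673635.14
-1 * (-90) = 90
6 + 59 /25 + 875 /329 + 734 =875398 /1175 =745.02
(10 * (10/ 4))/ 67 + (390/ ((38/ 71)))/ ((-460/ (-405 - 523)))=43052261/ 29279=1470.41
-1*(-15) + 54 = 69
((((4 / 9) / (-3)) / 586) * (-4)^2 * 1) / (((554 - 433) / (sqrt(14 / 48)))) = -0.00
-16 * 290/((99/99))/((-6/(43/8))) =12470/3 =4156.67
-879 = -879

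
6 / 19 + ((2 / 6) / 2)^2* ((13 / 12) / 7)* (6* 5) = 4259 / 9576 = 0.44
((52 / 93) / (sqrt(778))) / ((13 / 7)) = 14 *sqrt(778) / 36177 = 0.01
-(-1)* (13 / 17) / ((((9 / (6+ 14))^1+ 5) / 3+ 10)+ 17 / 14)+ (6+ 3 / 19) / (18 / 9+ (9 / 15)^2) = 21405045 / 8022997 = 2.67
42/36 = 7/6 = 1.17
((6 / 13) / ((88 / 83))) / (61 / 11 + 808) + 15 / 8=581851 / 310232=1.88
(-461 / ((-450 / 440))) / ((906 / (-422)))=-4279924 / 20385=-209.95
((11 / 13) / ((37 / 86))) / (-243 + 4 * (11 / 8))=-1892 / 228475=-0.01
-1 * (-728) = 728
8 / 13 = 0.62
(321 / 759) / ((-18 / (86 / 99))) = -4601 / 225423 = -0.02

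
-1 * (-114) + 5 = 119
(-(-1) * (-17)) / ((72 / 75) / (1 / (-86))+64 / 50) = 425 / 2032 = 0.21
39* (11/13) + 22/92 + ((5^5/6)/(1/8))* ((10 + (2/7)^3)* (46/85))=6071255599/268226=22634.85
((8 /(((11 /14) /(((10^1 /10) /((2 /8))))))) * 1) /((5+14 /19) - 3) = 2128 /143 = 14.88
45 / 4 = 11.25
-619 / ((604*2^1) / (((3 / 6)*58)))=-17951 / 1208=-14.86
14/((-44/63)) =-441/22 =-20.05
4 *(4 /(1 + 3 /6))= 32 /3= 10.67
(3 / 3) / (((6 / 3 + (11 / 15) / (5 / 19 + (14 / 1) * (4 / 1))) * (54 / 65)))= 26725 / 44694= 0.60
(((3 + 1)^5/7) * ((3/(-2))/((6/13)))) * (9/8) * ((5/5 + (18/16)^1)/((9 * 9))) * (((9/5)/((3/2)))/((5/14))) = -3536/75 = -47.15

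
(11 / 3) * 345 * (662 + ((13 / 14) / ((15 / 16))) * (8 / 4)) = 17638654 / 21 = 839935.90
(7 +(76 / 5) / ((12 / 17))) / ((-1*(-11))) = 428 / 165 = 2.59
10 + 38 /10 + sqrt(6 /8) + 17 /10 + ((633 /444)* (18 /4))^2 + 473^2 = sqrt(3) /2 + 19607204313 /87616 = 223786.53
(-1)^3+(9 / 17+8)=128 / 17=7.53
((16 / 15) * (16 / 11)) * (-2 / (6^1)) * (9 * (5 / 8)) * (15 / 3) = -160 / 11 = -14.55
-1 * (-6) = 6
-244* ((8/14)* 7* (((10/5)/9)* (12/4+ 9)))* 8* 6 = -124928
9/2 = 4.50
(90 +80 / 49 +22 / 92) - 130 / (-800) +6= 8838771 / 90160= 98.03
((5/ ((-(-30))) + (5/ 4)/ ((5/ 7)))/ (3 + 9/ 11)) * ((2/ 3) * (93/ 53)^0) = 253/ 756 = 0.33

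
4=4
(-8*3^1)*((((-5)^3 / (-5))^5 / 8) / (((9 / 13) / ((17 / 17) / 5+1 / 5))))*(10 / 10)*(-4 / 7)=203125000 / 21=9672619.05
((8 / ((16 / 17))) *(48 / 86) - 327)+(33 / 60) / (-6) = -1663313 / 5160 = -322.35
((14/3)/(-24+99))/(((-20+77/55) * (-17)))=14/71145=0.00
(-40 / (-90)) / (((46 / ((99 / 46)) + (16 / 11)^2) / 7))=847 / 6395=0.13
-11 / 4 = -2.75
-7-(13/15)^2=-1744/225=-7.75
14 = 14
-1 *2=-2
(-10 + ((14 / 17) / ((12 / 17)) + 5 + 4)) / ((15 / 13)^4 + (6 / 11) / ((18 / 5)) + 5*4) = 314171 / 41327380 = 0.01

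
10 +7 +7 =24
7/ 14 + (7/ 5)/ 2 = 6/ 5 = 1.20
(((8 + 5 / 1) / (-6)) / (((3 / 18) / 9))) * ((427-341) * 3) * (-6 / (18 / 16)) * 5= 804960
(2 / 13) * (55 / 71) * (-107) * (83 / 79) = -976910 / 72917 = -13.40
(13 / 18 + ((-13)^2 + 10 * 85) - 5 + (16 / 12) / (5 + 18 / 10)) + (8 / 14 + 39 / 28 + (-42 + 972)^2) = 3709587925 / 4284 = 865916.88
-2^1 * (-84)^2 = -14112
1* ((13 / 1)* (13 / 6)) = 169 / 6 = 28.17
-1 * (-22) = 22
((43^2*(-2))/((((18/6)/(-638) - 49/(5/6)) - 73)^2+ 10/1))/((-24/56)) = 263418524600/530657549547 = 0.50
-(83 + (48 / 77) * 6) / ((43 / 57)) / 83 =-380703 / 274813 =-1.39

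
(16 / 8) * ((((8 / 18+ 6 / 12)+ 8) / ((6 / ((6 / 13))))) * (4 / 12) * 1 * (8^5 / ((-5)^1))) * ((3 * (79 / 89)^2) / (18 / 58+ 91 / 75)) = -2387085639680 / 511878783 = -4663.38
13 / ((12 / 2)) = 13 / 6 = 2.17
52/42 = 26/21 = 1.24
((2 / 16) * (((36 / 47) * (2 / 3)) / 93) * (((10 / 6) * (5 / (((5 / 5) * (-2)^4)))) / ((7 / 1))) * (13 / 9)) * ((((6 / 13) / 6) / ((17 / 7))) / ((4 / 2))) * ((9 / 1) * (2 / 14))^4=6075 / 1903051808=0.00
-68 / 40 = -17 / 10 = -1.70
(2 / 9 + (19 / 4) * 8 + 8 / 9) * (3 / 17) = 352 / 51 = 6.90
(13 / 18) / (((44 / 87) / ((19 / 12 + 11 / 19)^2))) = 91629473 / 13723776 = 6.68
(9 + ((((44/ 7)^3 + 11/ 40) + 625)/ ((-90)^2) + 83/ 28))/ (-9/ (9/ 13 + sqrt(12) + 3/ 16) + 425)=3627689463632 * sqrt(3)/ 33962191790302125 + 13208775544586623/ 465767201695572000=0.03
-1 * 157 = -157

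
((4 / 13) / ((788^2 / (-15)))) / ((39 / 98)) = -245 / 13117442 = -0.00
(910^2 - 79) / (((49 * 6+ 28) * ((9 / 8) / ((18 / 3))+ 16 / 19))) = 125859192 / 50393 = 2497.55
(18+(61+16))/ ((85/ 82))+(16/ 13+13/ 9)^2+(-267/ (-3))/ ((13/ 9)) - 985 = -191890669/ 232713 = -824.58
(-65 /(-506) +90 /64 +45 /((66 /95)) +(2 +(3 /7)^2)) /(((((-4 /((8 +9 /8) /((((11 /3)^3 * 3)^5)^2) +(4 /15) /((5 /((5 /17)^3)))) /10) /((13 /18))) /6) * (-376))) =1643589729180620351201856508408998111330545 /613794483263967431842554701178029356502224896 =0.00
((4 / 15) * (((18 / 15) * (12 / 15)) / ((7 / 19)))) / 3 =608 / 2625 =0.23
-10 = -10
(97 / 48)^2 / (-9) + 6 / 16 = -1633 / 20736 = -0.08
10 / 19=0.53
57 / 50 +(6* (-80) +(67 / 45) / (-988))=-106450913 / 222300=-478.86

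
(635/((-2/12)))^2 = 14516100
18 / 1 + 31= 49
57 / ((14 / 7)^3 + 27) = 57 / 35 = 1.63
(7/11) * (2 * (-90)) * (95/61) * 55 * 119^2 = -8475358500/61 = -138940303.28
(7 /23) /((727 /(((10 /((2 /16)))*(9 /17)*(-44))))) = -221760 /284257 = -0.78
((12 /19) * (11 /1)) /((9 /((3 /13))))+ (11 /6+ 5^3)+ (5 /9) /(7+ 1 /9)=6027097 /47424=127.09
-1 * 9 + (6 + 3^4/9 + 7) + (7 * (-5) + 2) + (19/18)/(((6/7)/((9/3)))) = -587/36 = -16.31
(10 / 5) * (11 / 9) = 22 / 9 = 2.44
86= 86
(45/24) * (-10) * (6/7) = -225/14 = -16.07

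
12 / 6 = 2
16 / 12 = 4 / 3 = 1.33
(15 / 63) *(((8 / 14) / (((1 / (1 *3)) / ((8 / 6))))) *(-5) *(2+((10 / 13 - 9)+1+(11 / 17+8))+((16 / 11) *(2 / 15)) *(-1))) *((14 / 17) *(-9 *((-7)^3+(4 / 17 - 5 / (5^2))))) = -109614318592 / 4917913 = -22288.79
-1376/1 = -1376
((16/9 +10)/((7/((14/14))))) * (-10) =-16.83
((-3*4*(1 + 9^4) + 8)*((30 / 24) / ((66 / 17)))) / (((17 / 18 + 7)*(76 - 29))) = -5019420 / 73931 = -67.89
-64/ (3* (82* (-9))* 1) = 32/ 1107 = 0.03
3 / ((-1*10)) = -3 / 10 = -0.30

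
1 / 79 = 0.01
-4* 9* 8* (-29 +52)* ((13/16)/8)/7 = -2691/28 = -96.11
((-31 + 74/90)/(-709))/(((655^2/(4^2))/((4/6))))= 43456/41064127875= 0.00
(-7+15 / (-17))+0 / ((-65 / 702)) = -134 / 17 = -7.88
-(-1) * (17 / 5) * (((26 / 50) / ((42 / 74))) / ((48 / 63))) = 4.09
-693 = -693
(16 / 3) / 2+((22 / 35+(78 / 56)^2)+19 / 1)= 285007 / 11760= 24.24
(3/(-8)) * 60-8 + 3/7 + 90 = 839/14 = 59.93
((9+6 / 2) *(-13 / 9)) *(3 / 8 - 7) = 689 / 6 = 114.83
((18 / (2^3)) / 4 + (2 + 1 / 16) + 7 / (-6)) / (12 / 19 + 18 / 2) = 665 / 4392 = 0.15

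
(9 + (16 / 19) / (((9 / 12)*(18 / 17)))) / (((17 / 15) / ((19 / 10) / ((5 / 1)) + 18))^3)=4005718195999 / 93347000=42912.13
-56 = -56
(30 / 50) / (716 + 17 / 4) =12 / 14405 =0.00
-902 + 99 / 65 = -58531 / 65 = -900.48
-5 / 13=-0.38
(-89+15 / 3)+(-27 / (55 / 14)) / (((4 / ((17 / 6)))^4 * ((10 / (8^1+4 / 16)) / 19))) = -45514693 / 409600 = -111.12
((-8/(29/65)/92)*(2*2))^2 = 270400/444889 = 0.61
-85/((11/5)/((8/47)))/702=-0.01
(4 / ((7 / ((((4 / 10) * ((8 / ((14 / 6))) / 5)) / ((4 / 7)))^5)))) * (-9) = -8957952 / 68359375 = -0.13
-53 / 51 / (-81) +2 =8315 / 4131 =2.01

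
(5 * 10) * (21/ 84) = 25/ 2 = 12.50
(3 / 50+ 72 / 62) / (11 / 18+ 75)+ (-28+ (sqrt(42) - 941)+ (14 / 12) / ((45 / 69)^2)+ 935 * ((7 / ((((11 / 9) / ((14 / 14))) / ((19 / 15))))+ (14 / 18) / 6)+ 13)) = sqrt(42)+ 57252014572 / 3164325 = 18099.44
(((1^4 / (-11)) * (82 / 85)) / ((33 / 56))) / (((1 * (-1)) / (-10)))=-9184 / 6171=-1.49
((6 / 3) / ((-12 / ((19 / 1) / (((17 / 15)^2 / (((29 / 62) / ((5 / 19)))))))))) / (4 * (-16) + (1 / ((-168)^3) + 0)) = 186150545280 / 2718737998591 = 0.07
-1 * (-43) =43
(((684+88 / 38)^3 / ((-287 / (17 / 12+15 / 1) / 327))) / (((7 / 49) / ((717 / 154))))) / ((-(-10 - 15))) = -170692586105157120 / 21653863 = -7882777595.16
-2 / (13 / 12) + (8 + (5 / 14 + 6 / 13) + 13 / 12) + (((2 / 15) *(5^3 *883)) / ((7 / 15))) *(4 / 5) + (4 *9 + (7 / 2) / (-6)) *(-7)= 24988.71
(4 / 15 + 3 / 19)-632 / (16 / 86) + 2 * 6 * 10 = -933824 / 285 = -3276.58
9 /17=0.53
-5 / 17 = -0.29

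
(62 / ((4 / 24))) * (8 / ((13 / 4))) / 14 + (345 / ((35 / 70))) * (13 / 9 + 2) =666686 / 273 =2442.07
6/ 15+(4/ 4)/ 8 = 21/ 40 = 0.52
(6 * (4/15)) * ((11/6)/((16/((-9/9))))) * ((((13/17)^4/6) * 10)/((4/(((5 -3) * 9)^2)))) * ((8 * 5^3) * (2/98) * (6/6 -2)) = 706884750/4092529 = 172.73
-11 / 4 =-2.75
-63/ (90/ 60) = -42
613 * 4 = 2452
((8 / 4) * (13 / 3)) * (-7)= -182 / 3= -60.67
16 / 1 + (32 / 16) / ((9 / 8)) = 160 / 9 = 17.78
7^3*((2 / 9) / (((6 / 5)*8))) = 1715 / 216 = 7.94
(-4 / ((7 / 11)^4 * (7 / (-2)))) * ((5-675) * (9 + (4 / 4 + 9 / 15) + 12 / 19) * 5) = -83733635920 / 319333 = -262214.16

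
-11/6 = -1.83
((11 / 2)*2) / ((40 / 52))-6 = 83 / 10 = 8.30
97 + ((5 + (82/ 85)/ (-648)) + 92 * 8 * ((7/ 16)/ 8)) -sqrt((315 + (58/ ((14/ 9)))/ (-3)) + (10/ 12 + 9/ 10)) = 979381/ 6885 -4 * sqrt(209685)/ 105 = 124.80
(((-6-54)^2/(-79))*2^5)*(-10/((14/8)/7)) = 4608000/79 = 58329.11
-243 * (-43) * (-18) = -188082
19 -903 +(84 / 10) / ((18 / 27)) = -4357 / 5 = -871.40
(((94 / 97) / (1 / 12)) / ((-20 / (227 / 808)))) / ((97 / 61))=-1952427 / 19006180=-0.10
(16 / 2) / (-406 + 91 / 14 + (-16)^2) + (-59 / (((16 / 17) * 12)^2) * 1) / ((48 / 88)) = -57368951 / 63479808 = -0.90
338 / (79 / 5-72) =-1690 / 281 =-6.01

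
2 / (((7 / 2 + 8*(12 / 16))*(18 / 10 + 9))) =10 / 513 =0.02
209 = 209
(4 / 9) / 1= 4 / 9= 0.44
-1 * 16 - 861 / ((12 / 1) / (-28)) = 1993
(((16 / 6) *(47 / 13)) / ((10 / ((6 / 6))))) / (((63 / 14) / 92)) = 34592 / 1755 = 19.71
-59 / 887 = -0.07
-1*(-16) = 16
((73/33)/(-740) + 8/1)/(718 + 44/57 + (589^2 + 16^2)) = 3710453/161416680260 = 0.00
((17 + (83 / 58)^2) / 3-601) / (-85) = 400081 / 57188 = 7.00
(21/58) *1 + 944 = 944.36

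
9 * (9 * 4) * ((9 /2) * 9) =13122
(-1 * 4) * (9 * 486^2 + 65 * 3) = -8503836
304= 304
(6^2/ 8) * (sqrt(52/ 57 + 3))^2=669/ 38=17.61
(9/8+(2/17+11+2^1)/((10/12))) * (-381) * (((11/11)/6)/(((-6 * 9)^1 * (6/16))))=485521/9180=52.89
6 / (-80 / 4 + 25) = 6 / 5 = 1.20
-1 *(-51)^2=-2601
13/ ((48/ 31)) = 403/ 48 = 8.40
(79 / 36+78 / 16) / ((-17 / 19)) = -9671 / 1224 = -7.90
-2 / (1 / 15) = -30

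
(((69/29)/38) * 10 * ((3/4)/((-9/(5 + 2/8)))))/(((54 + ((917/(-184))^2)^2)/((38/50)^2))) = -657433819392/2787591149985625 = -0.00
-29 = -29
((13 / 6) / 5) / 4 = 13 / 120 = 0.11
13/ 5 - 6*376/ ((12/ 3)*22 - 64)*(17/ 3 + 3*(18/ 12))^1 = -14296/ 15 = -953.07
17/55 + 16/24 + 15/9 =436/165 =2.64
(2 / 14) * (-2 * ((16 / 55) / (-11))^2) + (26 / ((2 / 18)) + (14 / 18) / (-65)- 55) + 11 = 56953503301 / 299774475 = 189.99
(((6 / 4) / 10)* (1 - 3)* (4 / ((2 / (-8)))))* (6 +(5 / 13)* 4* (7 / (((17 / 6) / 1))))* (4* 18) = 3742848 / 1105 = 3387.19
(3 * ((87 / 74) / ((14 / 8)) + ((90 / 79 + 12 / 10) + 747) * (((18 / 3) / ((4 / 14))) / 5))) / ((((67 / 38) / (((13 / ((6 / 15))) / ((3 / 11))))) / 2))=8749977979314 / 6854435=1276542.56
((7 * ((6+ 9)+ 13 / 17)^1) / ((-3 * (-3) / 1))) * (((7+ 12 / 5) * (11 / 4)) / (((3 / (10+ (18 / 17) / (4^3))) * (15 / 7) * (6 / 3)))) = 9248647639 / 37454400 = 246.93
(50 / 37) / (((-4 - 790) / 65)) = -1625 / 14689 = -0.11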